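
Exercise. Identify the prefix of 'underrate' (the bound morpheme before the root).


The word 'underrate' = 'under' (prefix) + 'rate' (root). The prefix is 'under'.

under


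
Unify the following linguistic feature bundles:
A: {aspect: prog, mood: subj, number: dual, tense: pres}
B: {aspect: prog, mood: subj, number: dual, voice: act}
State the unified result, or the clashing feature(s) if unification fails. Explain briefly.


Compare features:
aspect: A=prog vs B=prog -> unified: prog
mood: A=subj vs B=subj -> unified: subj
number: A=dual vs B=dual -> unified: dual
tense: A=pres vs B=_ -> unified: pres
voice: A=_ vs B=act -> unified: act
No clashes found.

Unified: {aspect: prog, mood: subj, number: dual, tense: pres, voice: act}


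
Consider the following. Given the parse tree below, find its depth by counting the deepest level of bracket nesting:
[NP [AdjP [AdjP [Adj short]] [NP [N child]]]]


Count bracket nesting levels:
'[' at pos 0: depth = 1
'[' at pos 4: depth = 2
'[' at pos 10: depth = 3
'[' at pos 16: depth = 4
'[' at pos 29: depth = 3
'[' at pos 33: depth = 4
Maximum depth reached: 4

4


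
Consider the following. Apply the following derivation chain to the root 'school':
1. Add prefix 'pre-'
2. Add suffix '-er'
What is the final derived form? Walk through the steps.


Step 1: Add prefix 'pre-' to 'school' = 'preschool'
Step 2: Add suffix '-er' to 'preschool' = 'preschooler'

preschooler


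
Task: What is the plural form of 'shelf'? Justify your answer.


Apply rule: Change -f to -ves. 'shelf' becomes 'shelves'.

shelves


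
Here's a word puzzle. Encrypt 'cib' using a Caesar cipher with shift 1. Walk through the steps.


Shift each letter by 1: c -> d, i -> j, b -> c. Result: 'djc'.

djc


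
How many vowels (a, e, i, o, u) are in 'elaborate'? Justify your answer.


Vowels in 'elaborate': e, a, o, a, e = 5 vowels.

5


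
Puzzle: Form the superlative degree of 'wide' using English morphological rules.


Apply superlative formation (ends in e: add -st): 'wide' -> 'widest'.

widest


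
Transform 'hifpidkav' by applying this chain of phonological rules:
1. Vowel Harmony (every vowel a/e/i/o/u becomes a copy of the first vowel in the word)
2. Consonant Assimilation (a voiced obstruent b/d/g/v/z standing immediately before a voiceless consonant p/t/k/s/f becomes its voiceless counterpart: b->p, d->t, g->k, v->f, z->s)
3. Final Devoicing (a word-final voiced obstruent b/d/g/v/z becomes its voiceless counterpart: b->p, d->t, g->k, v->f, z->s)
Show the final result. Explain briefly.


Starting form: 'hifpidkav'
Rule 1: Vowel Harmony: all vowels become 'i' (matching first vowel). 'hifpidkav' -> 'hifpidkiv'
Rule 2: Consonant Assimilation: voiced obstruent before voiceless consonant becomes voiceless ('dk' -> 'tk'). 'hifpidkiv' -> 'hifpitkiv'
Rule 3: Final Devoicing: word-final voiced obstruent 'v' becomes voiceless 'f'. 'hifpitkiv' -> 'hifpitkif'
Final form: 'hifpitkif'

hifpitkif


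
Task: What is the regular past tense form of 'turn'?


Apply rule: Add -ed. 'turn' becomes 'turned'.

turned


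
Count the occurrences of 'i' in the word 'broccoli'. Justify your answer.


Letter 'i' in 'broccoli': found at position(s) 8 = 1 occurrence(s).

1


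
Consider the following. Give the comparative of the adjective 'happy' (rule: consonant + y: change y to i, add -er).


Apply comparative formation (consonant + y: change y to i, add -er): 'happy' -> 'happier'.

happier


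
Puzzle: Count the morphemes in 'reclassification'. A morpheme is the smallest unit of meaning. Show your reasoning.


Decomposition: re- (prefix) + class (root) + -ify (suffix) + -ation (suffix) = 4 morpheme(s)

4 morphemes


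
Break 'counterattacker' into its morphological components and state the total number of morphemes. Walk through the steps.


Step 1: Identify prefix: 'counter' (meaning: against)
Step 2: Identify root: 'attack'
Step 3: Identify suffix(es): 'er'
Decomposition: counter- (prefix: against) + attack (root) + -er (suffix: one who)
Total morphemes: 3

3 morphemes (counter- (prefix: against) + attack (root) + -er (suffix: one who))


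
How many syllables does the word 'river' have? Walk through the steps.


Break 'river' into syllables: riv-er -> riv | er = 2 syllables

2 syllables


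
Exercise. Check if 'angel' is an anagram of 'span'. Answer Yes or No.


Sorted letters of 'angel': 'aegln'
Sorted letters of 'span': 'anps'
They do not match.

No


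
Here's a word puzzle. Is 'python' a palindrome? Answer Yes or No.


Forward: 'python'
Reversed: 'nohtyp'
They differ.

No


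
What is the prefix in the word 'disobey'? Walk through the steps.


The word 'disobey' = 'dis' (prefix) + 'obey' (root). The prefix is 'dis'.

dis


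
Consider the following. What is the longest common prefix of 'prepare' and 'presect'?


Compare from the start: 3 characters match: 'pre'. Mismatch at position 4: 'p' vs 's'.

pre


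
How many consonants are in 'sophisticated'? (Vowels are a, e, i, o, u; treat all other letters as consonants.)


Consonants in 'sophisticated': s, p, h, s, t, c, t, d = 8 consonants.

8


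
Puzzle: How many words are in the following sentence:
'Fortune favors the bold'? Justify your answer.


Split into words: Fortune | favors | the | bold = 4 words.

4


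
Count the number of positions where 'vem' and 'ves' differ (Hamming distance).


Alignment:
Position 1: 'v' vs 'v' = match
Position 2: 'e' vs 'e' = match
Position 3: 'm' vs 's' = DIFFER
Total differences: 1

1


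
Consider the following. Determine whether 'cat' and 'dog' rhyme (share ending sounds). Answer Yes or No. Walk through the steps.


Rime (stressed vowel + following sounds) of 'cat': -at = /æt/
Rime of 'dog': -og = /ɒg/
/æt/ and /ɒg/ are different ending sounds, so the words do not rhyme.

No


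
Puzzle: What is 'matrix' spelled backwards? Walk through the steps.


Reverse 'matrix' character by character: 'xirtam'.

xirtam


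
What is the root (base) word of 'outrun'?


Remove prefix 'out' from 'outrun' to get root 'run'.

run


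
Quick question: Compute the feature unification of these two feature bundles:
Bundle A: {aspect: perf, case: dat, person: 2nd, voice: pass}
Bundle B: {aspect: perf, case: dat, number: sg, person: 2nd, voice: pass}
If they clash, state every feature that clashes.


Compare features:
aspect: A=perf vs B=perf -> unified: perf
case: A=dat vs B=dat -> unified: dat
number: A=_ vs B=sg -> unified: sg
person: A=2nd vs B=2nd -> unified: 2nd
voice: A=pass vs B=pass -> unified: pass
No clashes found.

Unified: {aspect: perf, case: dat, number: sg, person: 2nd, voice: pass}


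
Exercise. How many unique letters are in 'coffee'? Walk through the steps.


Unique letters in 'coffee': {c, e, f, o} = 4 distinct letters.

4


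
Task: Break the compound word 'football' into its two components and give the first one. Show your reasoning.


Split 'football' into 'foot' + 'ball'. The first part is 'foot'.

foot


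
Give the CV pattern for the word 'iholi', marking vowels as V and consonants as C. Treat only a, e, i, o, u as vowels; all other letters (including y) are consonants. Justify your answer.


Letter mapping: i = V, h = C, o = V, l = C, i = V.

VCVCV


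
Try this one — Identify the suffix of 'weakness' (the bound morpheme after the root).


The word 'weakness' = 'weak' (root) + '-ness' (suffix). The suffix is '-ness'.

ness


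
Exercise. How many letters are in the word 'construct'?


Spell out 'construct' and number each letter: c(1), o(2), n(3), s(4), t(5), r(6), u(7), c(8), t(9). Total: 9 letters.

9


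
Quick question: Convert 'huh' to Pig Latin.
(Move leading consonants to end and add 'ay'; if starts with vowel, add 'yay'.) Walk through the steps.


'huh': move consonant cluster 'h' to end and add 'ay': 'uhhay'.

uhhay


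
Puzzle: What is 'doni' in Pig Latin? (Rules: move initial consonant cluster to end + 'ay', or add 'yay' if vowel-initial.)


'doni': move consonant cluster 'd' to end and add 'ay': 'oniday'.

oniday


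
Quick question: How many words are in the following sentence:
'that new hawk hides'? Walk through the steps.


Split into words: that | new | hawk | hides = 4 words.

4


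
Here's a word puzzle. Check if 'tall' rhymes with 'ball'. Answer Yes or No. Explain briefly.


Rime (stressed vowel + following sounds) of 'tall': -all = /ɔːl/
Rime of 'ball': -all = /ɔːl/
/ɔːl/ and /ɔːl/ are the same ending sound, so the words rhyme.

Yes


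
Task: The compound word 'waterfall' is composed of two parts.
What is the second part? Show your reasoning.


Split 'waterfall' into 'water' + 'fall'. The second part is 'fall'.

fall


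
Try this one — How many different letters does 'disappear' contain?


Unique letters in 'disappear': {a, d, e, i, p, r, s} = 7 distinct letters.

7


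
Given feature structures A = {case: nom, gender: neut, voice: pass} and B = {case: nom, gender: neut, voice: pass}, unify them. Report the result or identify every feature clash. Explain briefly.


Compare features:
case: A=nom vs B=nom -> unified: nom
gender: A=neut vs B=neut -> unified: neut
voice: A=pass vs B=pass -> unified: pass
No clashes found.

Unified: {case: nom, gender: neut, voice: pass}


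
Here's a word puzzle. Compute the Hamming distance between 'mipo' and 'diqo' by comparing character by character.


Alignment:
Position 1: 'm' vs 'd' = DIFFER
Position 2: 'i' vs 'i' = match
Position 3: 'p' vs 'q' = DIFFER
Position 4: 'o' vs 'o' = match
Total differences: 2

2


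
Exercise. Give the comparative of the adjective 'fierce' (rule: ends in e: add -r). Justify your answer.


Apply comparative formation (ends in e: add -r): 'fierce' -> 'fiercer'.

fiercer


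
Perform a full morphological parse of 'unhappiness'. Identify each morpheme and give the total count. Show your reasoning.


Step 1: Identify prefix: 'un' (meaning: not/reverse)
Step 2: Identify root: 'happy'
Step 3: Identify suffix(es): 'ness'
Decomposition: un- (prefix: not/reverse) + happy (root) + -ness (suffix: state of)
Total morphemes: 3

3 morphemes (un- (prefix: not/reverse) + happy (root) + -ness (suffix: state of))


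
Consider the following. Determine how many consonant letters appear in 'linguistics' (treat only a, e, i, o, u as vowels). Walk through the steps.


Consonants in 'linguistics': l, n, g, s, t, c, s = 7 consonants.

7


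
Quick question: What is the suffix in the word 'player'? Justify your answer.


The word 'player' = 'play' (root) + '-er' (suffix). The suffix is '-er'.

er


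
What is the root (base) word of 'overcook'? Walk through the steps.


Remove prefix 'over' from 'overcook' to get root 'cook'.

cook


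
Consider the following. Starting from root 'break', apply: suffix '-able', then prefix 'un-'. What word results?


Step 1: Add suffix '-able' to 'break' = 'breakable'
Step 2: Add prefix 'un-' to 'breakable' = 'unbreakable'

unbreakable


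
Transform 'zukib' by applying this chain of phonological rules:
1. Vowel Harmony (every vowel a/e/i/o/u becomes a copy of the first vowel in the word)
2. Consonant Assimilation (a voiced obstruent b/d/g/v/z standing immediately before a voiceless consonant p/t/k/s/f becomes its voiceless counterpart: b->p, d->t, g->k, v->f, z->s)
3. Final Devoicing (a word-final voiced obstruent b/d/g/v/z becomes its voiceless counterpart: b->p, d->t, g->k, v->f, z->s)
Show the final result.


Starting form: 'zukib'
Rule 1: Vowel Harmony: all vowels become 'u' (matching first vowel). 'zukib' -> 'zukub'
Rule 2: Consonant Assimilation: no voiced obstruent (b/d/g/v/z) stands immediately before a voiceless consonant (p/t/k/s/f). No change.
Rule 3: Final Devoicing: word-final voiced obstruent 'b' becomes voiceless 'p'. 'zukub' -> 'zukup'
Final form: 'zukup'

zukup


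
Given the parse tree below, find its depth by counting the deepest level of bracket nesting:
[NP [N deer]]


Count bracket nesting levels:
'[' at pos 0: depth = 1
'[' at pos 4: depth = 2
Maximum depth reached: 2

2


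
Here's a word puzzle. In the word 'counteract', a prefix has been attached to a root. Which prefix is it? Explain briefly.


The word 'counteract' = 'counter' (prefix) + 'act' (root). The prefix is 'counter'.

counter


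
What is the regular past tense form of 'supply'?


Apply rule: Change -y to -ied. 'supply' becomes 'supplied'.

supplied


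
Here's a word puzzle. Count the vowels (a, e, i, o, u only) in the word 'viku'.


Vowels in 'viku': i, u = 2 vowels.

2


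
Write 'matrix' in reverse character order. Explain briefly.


Reverse 'matrix' character by character: 'xirtam'.

xirtam


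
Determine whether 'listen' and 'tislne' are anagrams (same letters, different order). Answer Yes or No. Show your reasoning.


Sorted letters of 'listen': 'eilnst'
Sorted letters of 'tislne': 'eilnst'
They match.

Yes


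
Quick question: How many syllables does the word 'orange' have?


Break 'orange' into syllables: or-ange -> or | ange = 2 syllables

2 syllables


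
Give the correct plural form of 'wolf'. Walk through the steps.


Apply rule: Change -f to -ves. 'wolf' becomes 'wolves'.

wolves


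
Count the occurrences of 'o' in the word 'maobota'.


Letter 'o' in 'maobota': found at position(s) 3, 5 = 2 occurrence(s).

2


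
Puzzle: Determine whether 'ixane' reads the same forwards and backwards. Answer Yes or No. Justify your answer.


Forward: 'ixane'
Reversed: 'enaxi'
They differ.

No


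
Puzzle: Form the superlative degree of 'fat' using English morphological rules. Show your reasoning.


Apply superlative formation (double final consonant, add -est): 'fat' -> 'fattest'.

fattest


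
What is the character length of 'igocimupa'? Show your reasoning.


Spell out 'igocimupa' and number each letter: i(1), g(2), o(3), c(4), i(5), m(6), u(7), p(8), a(9). Total: 9 letters.

9


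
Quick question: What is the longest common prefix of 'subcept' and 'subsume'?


Compare from the start: 3 characters match: 'sub'. Mismatch at position 4: 'c' vs 's'.

sub


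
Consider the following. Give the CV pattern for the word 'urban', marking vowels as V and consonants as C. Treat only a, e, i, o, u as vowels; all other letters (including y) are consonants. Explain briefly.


Letter mapping: u = V, r = C, b = C, a = V, n = C.

VCCVC


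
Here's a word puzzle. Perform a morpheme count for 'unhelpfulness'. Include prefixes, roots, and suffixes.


Decomposition: un- (prefix) + help (root) + -ful (suffix) + -ness (suffix) = 4 morpheme(s)

4 morphemes


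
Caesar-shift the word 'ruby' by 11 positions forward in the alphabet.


Shift each letter by 11: r -> c, u -> f, b -> m, y -> j. Result: 'cfmj'.

cfmj


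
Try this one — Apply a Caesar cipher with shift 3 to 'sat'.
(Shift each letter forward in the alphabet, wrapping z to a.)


Shift each letter by 3: s -> v, a -> d, t -> w. Result: 'vdw'.

vdw


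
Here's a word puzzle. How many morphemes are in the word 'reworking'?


Decomposition: re- (prefix) + work (root) + -ing (suffix) = 3 morpheme(s)

3 morphemes


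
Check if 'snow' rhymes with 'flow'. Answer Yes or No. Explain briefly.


Rime (stressed vowel + following sounds) of 'snow': -ow = /oʊ/
Rime of 'flow': -ow = /oʊ/
/oʊ/ and /oʊ/ are the same ending sound, so the words rhyme.

Yes


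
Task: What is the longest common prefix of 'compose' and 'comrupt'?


Compare from the start: 3 characters match: 'com'. Mismatch at position 4: 'p' vs 'r'.

com


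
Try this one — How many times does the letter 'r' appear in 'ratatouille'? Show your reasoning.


Letter 'r' in 'ratatouille': found at position(s) 1 = 1 occurrence(s).

1


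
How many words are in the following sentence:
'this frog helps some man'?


Split into words: this | frog | helps | some | man = 5 words.

5


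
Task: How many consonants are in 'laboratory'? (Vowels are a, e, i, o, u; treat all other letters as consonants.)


Consonants in 'laboratory': l, b, r, t, r, y = 6 consonants.

6


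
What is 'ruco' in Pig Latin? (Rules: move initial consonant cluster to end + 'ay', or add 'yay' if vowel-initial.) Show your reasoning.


'ruco': move consonant cluster 'r' to end and add 'ay': 'ucoray'.

ucoray


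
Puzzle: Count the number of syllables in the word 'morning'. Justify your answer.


Break 'morning' into syllables: morn-ing -> morn | ing = 2 syllables

2 syllables


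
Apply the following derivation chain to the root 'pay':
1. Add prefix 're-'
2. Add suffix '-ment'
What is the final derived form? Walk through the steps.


Step 1: Add prefix 're-' to 'pay' = 'repay'
Step 2: Add suffix '-ment' to 'repay' = 'repayment'

repayment


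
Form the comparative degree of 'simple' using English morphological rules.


Apply comparative formation (ends in e: add -r): 'simple' -> 'simpler'.

simpler


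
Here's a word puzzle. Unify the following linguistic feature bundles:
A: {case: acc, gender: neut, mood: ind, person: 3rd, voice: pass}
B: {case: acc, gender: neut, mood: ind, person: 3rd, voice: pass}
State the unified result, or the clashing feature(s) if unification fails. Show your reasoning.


Compare features:
case: A=acc vs B=acc -> unified: acc
gender: A=neut vs B=neut -> unified: neut
mood: A=ind vs B=ind -> unified: ind
person: A=3rd vs B=3rd -> unified: 3rd
voice: A=pass vs B=pass -> unified: pass
No clashes found.

Unified: {case: acc, gender: neut, mood: ind, person: 3rd, voice: pass}


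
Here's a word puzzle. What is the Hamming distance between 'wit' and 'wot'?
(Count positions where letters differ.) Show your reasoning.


Alignment:
Position 1: 'w' vs 'w' = match
Position 2: 'i' vs 'o' = DIFFER
Position 3: 't' vs 't' = match
Total differences: 1

1


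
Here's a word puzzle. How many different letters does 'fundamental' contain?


Unique letters in 'fundamental': {a, d, e, f, l, m, n, t, u} = 9 distinct letters.

9


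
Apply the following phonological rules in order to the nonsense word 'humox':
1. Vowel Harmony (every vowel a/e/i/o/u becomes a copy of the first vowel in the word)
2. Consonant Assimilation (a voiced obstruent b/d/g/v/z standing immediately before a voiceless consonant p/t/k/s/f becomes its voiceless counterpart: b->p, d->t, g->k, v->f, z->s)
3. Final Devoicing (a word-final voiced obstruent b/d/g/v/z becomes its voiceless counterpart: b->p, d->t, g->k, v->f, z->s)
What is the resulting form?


Starting form: 'humox'
Rule 1: Vowel Harmony: all vowels become 'u' (matching first vowel). 'humox' -> 'humux'
Rule 2: Consonant Assimilation: no voiced obstruent (b/d/g/v/z) stands immediately before a voiceless consonant (p/t/k/s/f). No change.
Rule 3: Final Devoicing: final consonant 'x' is not one of the voiced obstruents b/d/g/v/z. No change.
Final form: 'humux'

humux


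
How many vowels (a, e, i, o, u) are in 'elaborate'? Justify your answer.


Vowels in 'elaborate': e, a, o, a, e = 5 vowels.

5


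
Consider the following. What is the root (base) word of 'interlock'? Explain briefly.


Remove prefix 'inter' from 'interlock' to get root 'lock'.

lock


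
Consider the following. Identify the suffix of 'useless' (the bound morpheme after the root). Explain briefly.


The word 'useless' = 'use' (root) + '-less' (suffix). The suffix is '-less'.

less


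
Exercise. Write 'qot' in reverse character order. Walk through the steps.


Reverse 'qot' character by character: 'toq'.

toq


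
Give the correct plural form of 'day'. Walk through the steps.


Apply rule: Add -s. 'day' becomes 'days'.

days


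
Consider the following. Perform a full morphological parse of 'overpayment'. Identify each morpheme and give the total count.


Step 1: Identify prefix: 'over' (meaning: excessively)
Step 2: Identify root: 'pay'
Step 3: Identify suffix(es): 'ment'
Decomposition: over- (prefix: excessively) + pay (root) + -ment (suffix: action/result)
Total morphemes: 3

3 morphemes (over- (prefix: excessively) + pay (root) + -ment (suffix: action/result))


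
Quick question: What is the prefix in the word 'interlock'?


The word 'interlock' = 'inter' (prefix) + 'lock' (root). The prefix is 'inter'.

inter


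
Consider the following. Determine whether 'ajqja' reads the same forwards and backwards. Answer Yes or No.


Forward: 'ajqja'
Reversed: 'ajqja'
They are identical.

Yes


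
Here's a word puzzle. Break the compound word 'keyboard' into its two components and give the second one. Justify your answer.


Split 'keyboard' into 'key' + 'board'. The second part is 'board'.

board


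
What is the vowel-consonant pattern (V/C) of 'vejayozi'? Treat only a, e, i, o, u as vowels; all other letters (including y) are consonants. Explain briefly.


Letter mapping: v = C, e = V, j = C, a = V, y = C, o = V, z = C, i = V.

CVCVCVCV


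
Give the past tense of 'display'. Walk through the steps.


Apply rule: Add -ed. 'display' becomes 'displayed'.

displayed


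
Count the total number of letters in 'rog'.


Spell out 'rog' and number each letter: r(1), o(2), g(3). Total: 3 letters.

3


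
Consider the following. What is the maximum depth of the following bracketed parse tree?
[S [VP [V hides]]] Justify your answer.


Count bracket nesting levels:
'[' at pos 0: depth = 1
'[' at pos 3: depth = 2
'[' at pos 7: depth = 3
Maximum depth reached: 3

3


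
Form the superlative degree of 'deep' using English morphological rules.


Apply superlative formation (add -est): 'deep' -> 'deepest'.

deepest


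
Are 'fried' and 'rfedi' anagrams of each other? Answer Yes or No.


Sorted letters of 'fried': 'defir'
Sorted letters of 'rfedi': 'defir'
They match.

Yes


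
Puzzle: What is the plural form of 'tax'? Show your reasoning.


Apply rule: Add -es (sibilant/fricative ending). 'tax' becomes 'taxes'.

taxes


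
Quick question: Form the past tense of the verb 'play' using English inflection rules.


Apply rule: Add -ed. 'play' becomes 'played'.

played


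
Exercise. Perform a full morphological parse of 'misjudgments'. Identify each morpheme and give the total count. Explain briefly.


Step 1: Identify prefix: 'mis' (meaning: wrongly)
Step 2: Identify root: 'judge'
Step 3: Identify suffix(es): 'ment, s'
Decomposition: mis- (prefix: wrongly) + judge (root) + -ment (suffix: action/result) + -s (plural)
Total morphemes: 4

4 morphemes (mis- (prefix: wrongly) + judge (root) + -ment (suffix: action/result) + -s (plural))


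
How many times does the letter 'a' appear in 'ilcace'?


Letter 'a' in 'ilcace': found at position(s) 4 = 1 occurrence(s).

1


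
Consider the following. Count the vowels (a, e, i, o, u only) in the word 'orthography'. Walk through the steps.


Vowels in 'orthography': o, o, a = 3 vowels.

3


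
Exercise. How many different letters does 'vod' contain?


Unique letters in 'vod': {d, o, v} = 3 distinct letters.

3


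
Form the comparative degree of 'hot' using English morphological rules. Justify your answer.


Apply comparative formation (double final consonant, add -er): 'hot' -> 'hotter'.

hotter


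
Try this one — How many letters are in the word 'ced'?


Spell out 'ced' and number each letter: c(1), e(2), d(3). Total: 3 letters.

3


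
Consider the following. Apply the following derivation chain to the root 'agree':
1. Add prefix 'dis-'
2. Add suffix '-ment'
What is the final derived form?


Step 1: Add prefix 'dis-' to 'agree' = 'disagree'
Step 2: Add suffix '-ment' to 'disagree' = 'disagreement'

disagreement


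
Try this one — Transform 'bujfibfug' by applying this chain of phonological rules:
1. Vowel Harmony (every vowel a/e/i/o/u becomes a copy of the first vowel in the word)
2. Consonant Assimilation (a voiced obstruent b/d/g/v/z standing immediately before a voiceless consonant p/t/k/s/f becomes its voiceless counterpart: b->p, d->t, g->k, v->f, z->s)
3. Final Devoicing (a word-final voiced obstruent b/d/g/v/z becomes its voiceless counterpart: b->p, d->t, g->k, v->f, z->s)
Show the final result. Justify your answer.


Starting form: 'bujfibfug'
Rule 1: Vowel Harmony: all vowels become 'u' (matching first vowel). 'bujfibfug' -> 'bujfubfug'
Rule 2: Consonant Assimilation: voiced obstruent before voiceless consonant becomes voiceless ('bf' -> 'pf'). 'bujfubfug' -> 'bujfupfug'
Rule 3: Final Devoicing: word-final voiced obstruent 'g' becomes voiceless 'k'. 'bujfupfug' -> 'bujfupfuk'
Final form: 'bujfupfuk'

bujfupfuk


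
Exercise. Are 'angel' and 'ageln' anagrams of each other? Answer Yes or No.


Sorted letters of 'angel': 'aegln'
Sorted letters of 'ageln': 'aegln'
They match.

Yes


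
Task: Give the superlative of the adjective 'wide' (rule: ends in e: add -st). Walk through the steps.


Apply superlative formation (ends in e: add -st): 'wide' -> 'widest'.

widest


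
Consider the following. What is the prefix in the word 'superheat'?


The word 'superheat' = 'super' (prefix) + 'heat' (root). The prefix is 'super'.

super


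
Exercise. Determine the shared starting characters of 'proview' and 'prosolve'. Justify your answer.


Compare from the start: 3 characters match: 'pro'. Mismatch at position 4: 'v' vs 's'.

pro


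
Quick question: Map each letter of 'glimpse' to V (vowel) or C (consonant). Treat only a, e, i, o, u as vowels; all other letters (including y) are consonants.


Letter mapping: g = C, l = C, i = V, m = C, p = C, s = C, e = V.

CCVCCCV


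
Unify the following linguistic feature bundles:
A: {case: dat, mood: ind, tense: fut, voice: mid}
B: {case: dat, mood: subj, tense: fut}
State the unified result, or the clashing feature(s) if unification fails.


Compare features:
case: A=dat vs B=dat -> unified: dat
mood: A=ind vs B=subj -> CLASH
tense: A=fut vs B=fut -> unified: fut
voice: A=mid vs B=_ -> unified: mid
Clash detected on feature 'mood' (ind vs subj); unification fails.

CLASH on 'mood' (ind vs subj)


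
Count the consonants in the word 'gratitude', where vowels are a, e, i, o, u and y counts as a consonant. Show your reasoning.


Consonants in 'gratitude': g, r, t, t, d = 5 consonants.

5


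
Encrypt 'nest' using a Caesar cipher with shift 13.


Shift each letter by 13: n -> a, e -> r, s -> f, t -> g. Result: 'arfg'.

arfg


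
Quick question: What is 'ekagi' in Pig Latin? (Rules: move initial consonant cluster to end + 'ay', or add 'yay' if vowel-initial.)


'ekagi' starts with a vowel, so add 'yay': 'ekagiyay'.

ekagiyay


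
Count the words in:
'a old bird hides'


Split into words: a | old | bird | hides = 4 words.

4


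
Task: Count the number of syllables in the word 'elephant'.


Break 'elephant' into syllables: el-e-phant -> el | e | phant = 3 syllables

3 syllables


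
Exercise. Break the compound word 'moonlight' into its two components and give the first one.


Split 'moonlight' into 'moon' + 'light'. The first part is 'moon'.

moon


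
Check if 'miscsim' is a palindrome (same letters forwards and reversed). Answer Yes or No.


Forward: 'miscsim'
Reversed: 'miscsim'
They are identical.

Yes


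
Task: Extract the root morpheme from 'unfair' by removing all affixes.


Remove prefix 'un' from 'unfair' to get root 'fair'.

fair


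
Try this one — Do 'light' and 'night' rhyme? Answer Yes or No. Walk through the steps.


Rime (stressed vowel + following sounds) of 'light': -ight = /aɪt/
Rime of 'night': -ight = /aɪt/
/aɪt/ and /aɪt/ are the same ending sound, so the words rhyme.

Yes


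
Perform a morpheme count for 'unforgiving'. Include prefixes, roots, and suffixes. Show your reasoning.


Decomposition: un- (prefix) + forgive (root) + -ing (suffix) = 3 morpheme(s)

3 morphemes


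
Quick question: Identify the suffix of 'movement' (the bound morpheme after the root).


The word 'movement' = 'move' (root) + '-ment' (suffix). The suffix is '-ment'.

ment


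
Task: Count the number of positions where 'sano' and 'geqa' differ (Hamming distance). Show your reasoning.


Alignment:
Position 1: 's' vs 'g' = DIFFER
Position 2: 'a' vs 'e' = DIFFER
Position 3: 'n' vs 'q' = DIFFER
Position 4: 'o' vs 'a' = DIFFER
Total differences: 4

4


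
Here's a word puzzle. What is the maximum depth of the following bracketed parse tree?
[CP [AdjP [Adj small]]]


Count bracket nesting levels:
'[' at pos 0: depth = 1
'[' at pos 4: depth = 2
'[' at pos 10: depth = 3
Maximum depth reached: 3

3


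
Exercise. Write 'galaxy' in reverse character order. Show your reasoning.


Reverse 'galaxy' character by character: 'yxalag'.

yxalag


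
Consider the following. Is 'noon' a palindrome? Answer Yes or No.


Forward: 'noon'
Reversed: 'noon'
They are identical.

Yes


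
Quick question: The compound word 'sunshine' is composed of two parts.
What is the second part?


Split 'sunshine' into 'sun' + 'shine'. The second part is 'shine'.

shine


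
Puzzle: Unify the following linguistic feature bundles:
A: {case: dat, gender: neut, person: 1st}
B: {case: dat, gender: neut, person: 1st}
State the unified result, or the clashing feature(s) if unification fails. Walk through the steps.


Compare features:
case: A=dat vs B=dat -> unified: dat
gender: A=neut vs B=neut -> unified: neut
person: A=1st vs B=1st -> unified: 1st
No clashes found.

Unified: {case: dat, gender: neut, person: 1st}


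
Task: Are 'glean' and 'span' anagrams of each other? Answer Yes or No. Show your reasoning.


Sorted letters of 'glean': 'aegln'
Sorted letters of 'span': 'anps'
They do not match.

No


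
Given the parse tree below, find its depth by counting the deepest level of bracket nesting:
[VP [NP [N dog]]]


Count bracket nesting levels:
'[' at pos 0: depth = 1
'[' at pos 4: depth = 2
'[' at pos 8: depth = 3
Maximum depth reached: 3

3


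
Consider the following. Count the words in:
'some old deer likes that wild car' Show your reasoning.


Split into words: some | old | deer | likes | that | wild | car = 7 words.

7


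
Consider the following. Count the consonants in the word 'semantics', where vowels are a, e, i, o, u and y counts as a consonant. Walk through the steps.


Consonants in 'semantics': s, m, n, t, c, s = 6 consonants.

6


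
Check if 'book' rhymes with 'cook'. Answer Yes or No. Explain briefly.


Rime (stressed vowel + following sounds) of 'book': -ook = /ʊk/
Rime of 'cook': -ook = /ʊk/
/ʊk/ and /ʊk/ are the same ending sound, so the words rhyme.

Yes


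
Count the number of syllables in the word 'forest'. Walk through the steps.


Break 'forest' into syllables: for-est -> for | est = 2 syllables

2 syllables


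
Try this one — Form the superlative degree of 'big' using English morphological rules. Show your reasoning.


Apply superlative formation (double final consonant, add -est): 'big' -> 'biggest'.

biggest


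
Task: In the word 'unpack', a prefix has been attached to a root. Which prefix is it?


The word 'unpack' = 'un' (prefix) + 'pack' (root). The prefix is 'un'.

un


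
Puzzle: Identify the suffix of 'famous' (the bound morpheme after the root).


The word 'famous' = 'fame' (root) + '-ous' (suffix). The suffix is '-ous'.

ous


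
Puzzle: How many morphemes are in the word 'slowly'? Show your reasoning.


Decomposition: slow (root) + -ly (suffix) = 2 morpheme(s)

2 morphemes


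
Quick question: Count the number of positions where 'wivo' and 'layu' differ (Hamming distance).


Alignment:
Position 1: 'w' vs 'l' = DIFFER
Position 2: 'i' vs 'a' = DIFFER
Position 3: 'v' vs 'y' = DIFFER
Position 4: 'o' vs 'u' = DIFFER
Total differences: 4

4


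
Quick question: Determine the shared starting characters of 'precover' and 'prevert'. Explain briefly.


Compare from the start: 3 characters match: 'pre'. Mismatch at position 4: 'c' vs 'v'.

pre


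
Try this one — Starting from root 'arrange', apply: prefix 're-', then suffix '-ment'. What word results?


Step 1: Add prefix 're-' to 'arrange' = 'rearrange'
Step 2: Add suffix '-ment' to 'rearrange' = 'rearrangement'

rearrangement


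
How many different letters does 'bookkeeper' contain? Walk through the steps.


Unique letters in 'bookkeeper': {b, e, k, o, p, r} = 6 distinct letters.

6


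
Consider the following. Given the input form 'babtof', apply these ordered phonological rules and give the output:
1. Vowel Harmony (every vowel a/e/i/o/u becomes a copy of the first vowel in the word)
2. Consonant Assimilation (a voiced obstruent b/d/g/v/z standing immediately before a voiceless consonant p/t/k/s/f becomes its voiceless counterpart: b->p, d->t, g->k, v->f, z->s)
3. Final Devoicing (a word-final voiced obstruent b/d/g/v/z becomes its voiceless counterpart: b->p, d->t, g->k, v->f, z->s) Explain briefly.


Starting form: 'babtof'
Rule 1: Vowel Harmony: all vowels become 'a' (matching first vowel). 'babtof' -> 'babtaf'
Rule 2: Consonant Assimilation: voiced obstruent before voiceless consonant becomes voiceless ('bt' -> 'pt'). 'babtaf' -> 'baptaf'
Rule 3: Final Devoicing: final consonant 'f' is not one of the voiced obstruents b/d/g/v/z. No change.
Final form: 'baptaf'

baptaf


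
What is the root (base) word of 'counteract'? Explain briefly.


Remove prefix 'counter' from 'counteract' to get root 'act'.

act


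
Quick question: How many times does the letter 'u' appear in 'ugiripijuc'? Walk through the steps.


Letter 'u' in 'ugiripijuc': found at position(s) 1, 9 = 2 occurrence(s).

2


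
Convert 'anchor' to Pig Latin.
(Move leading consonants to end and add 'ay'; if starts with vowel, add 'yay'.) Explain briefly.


'anchor' starts with a vowel, so add 'yay': 'anchoryay'.

anchoryay


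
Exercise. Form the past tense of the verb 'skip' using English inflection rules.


Apply rule: Double final consonant and add -ed. 'skip' becomes 'skipped'.

skipped


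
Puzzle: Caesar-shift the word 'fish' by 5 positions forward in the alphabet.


Shift each letter by 5: f -> k, i -> n, s -> x, h -> m. Result: 'knxm'.

knxm


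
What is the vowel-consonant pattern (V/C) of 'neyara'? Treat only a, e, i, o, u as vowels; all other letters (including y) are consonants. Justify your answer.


Letter mapping: n = C, e = V, y = C, a = V, r = C, a = V.

CVCVCV


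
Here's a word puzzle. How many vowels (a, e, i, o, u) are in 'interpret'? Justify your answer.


Vowels in 'interpret': i, e, e = 3 vowels.

3


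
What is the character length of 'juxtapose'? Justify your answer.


Spell out 'juxtapose' and number each letter: j(1), u(2), x(3), t(4), a(5), p(6), o(7), s(8), e(9). Total: 9 letters.

9


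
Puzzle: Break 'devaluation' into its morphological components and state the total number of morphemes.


Step 1: Identify prefix: 'de' (meaning: reverse/remove)
Step 2: Identify root: 'value'
Step 3: Identify suffix(es): 'ation'
Decomposition: de- (prefix: reverse/remove) + value (root) + -ation (suffix: act of)
Total morphemes: 3

3 morphemes (de- (prefix: reverse/remove) + value (root) + -ation (suffix: act of))


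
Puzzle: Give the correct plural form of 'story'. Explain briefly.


Apply rule: Change -y to -ies (consonant + y). 'story' becomes 'stories'.

stories


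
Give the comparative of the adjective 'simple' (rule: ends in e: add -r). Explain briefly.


Apply comparative formation (ends in e: add -r): 'simple' -> 'simpler'.

simpler


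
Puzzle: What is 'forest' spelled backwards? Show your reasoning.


Reverse 'forest' character by character: 'tserof'.

tserof


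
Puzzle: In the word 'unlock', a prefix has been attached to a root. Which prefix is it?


The word 'unlock' = 'un' (prefix) + 'lock' (root). The prefix is 'un'.

un


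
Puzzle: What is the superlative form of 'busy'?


Apply superlative formation (consonant + y: change y to i, add -est): 'busy' -> 'busiest'.

busiest


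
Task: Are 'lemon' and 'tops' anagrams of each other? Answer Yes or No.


Sorted letters of 'lemon': 'elmno'
Sorted letters of 'tops': 'opst'
They do not match.

No


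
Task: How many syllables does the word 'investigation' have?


Break 'investigation' into syllables: in-ves-ti-ga-tion -> in | ves | ti | ga | tion = 5 syllables

5 syllables


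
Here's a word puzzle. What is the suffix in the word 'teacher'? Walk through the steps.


The word 'teacher' = 'teach' (root) + '-er' (suffix). The suffix is '-er'.

er


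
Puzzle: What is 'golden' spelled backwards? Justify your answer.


Reverse 'golden' character by character: 'nedlog'.

nedlog


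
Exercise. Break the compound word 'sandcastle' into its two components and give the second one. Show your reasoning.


Split 'sandcastle' into 'sand' + 'castle'. The second part is 'castle'.

castle


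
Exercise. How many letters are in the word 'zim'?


Spell out 'zim' and number each letter: z(1), i(2), m(3). Total: 3 letters.

3


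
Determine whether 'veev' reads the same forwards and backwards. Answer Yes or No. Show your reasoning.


Forward: 'veev'
Reversed: 'veev'
They are identical.

Yes


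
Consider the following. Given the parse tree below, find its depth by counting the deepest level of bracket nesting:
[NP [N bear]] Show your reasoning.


Count bracket nesting levels:
'[' at pos 0: depth = 1
'[' at pos 4: depth = 2
Maximum depth reached: 2

2


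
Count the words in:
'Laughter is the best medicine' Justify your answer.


Split into words: Laughter | is | the | best | medicine = 5 words.

5


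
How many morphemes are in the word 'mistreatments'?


Decomposition: mis- (prefix) + treat (root) + -ment (suffix) + -s (plural) = 4 morpheme(s)

4 morphemes


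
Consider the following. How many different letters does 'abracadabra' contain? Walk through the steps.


Unique letters in 'abracadabra': {a, b, c, d, r} = 5 distinct letters.

5


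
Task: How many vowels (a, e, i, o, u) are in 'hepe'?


Vowels in 'hepe': e, e = 2 vowels.

2


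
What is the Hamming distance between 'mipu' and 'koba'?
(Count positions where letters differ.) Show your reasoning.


Alignment:
Position 1: 'm' vs 'k' = DIFFER
Position 2: 'i' vs 'o' = DIFFER
Position 3: 'p' vs 'b' = DIFFER
Position 4: 'u' vs 'a' = DIFFER
Total differences: 4

4


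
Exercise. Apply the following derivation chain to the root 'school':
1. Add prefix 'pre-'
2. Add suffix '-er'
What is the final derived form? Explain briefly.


Step 1: Add prefix 'pre-' to 'school' = 'preschool'
Step 2: Add suffix '-er' to 'preschool' = 'preschooler'

preschooler


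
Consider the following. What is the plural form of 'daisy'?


Apply rule: Change -y to -ies (consonant + y). 'daisy' becomes 'daisies'.

daisies


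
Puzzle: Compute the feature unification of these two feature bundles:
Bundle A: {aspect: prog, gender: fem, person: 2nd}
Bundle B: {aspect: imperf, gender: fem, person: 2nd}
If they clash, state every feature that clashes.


Compare features:
aspect: A=prog vs B=imperf -> CLASH
gender: A=fem vs B=fem -> unified: fem
person: A=2nd vs B=2nd -> unified: 2nd
Clash detected on feature 'aspect' (prog vs imperf); unification fails.

CLASH on 'aspect' (prog vs imperf)


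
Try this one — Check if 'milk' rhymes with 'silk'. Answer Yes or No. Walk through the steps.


Rime (stressed vowel + following sounds) of 'milk': -ilk = /ɪlk/
Rime of 'silk': -ilk = /ɪlk/
/ɪlk/ and /ɪlk/ are the same ending sound, so the words rhyme.

Yes
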